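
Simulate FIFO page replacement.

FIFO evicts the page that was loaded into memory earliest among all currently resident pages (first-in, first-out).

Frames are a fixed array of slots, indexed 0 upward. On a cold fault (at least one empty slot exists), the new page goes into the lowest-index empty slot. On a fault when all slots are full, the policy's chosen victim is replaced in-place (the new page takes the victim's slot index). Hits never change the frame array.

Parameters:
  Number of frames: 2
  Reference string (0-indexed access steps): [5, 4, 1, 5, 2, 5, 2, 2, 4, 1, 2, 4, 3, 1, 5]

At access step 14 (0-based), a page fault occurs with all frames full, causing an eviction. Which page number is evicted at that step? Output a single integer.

Step 0: ref 5 -> FAULT, frames=[5,-]
Step 1: ref 4 -> FAULT, frames=[5,4]
Step 2: ref 1 -> FAULT, evict 5, frames=[1,4]
Step 3: ref 5 -> FAULT, evict 4, frames=[1,5]
Step 4: ref 2 -> FAULT, evict 1, frames=[2,5]
Step 5: ref 5 -> HIT, frames=[2,5]
Step 6: ref 2 -> HIT, frames=[2,5]
Step 7: ref 2 -> HIT, frames=[2,5]
Step 8: ref 4 -> FAULT, evict 5, frames=[2,4]
Step 9: ref 1 -> FAULT, evict 2, frames=[1,4]
Step 10: ref 2 -> FAULT, evict 4, frames=[1,2]
Step 11: ref 4 -> FAULT, evict 1, frames=[4,2]
Step 12: ref 3 -> FAULT, evict 2, frames=[4,3]
Step 13: ref 1 -> FAULT, evict 4, frames=[1,3]
Step 14: ref 5 -> FAULT, evict 3, frames=[1,5]
At step 14: evicted page 3

Answer: 3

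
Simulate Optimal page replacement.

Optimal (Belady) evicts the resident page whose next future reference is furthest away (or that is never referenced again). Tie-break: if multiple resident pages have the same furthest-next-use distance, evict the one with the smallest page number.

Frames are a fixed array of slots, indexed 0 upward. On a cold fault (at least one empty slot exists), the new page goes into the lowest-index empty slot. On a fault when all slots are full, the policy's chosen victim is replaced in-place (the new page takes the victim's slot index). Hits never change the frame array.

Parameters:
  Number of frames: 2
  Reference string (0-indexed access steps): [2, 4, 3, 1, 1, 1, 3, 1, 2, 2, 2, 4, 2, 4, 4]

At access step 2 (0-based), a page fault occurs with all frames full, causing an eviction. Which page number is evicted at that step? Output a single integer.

Step 0: ref 2 -> FAULT, frames=[2,-]
Step 1: ref 4 -> FAULT, frames=[2,4]
Step 2: ref 3 -> FAULT, evict 4, frames=[2,3]
At step 2: evicted page 4

Answer: 4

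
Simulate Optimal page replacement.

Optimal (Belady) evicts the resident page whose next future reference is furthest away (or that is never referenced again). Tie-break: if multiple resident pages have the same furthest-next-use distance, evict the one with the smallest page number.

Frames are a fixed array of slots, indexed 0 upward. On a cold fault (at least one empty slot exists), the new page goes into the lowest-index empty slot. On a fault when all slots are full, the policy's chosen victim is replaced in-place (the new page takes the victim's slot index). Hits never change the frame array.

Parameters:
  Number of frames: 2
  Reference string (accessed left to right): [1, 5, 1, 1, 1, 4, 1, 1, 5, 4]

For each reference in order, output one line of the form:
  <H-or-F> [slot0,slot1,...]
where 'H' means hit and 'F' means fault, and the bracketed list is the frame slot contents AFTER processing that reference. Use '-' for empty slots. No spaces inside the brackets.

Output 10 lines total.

F [1,-]
F [1,5]
H [1,5]
H [1,5]
H [1,5]
F [1,4]
H [1,4]
H [1,4]
F [5,4]
H [5,4]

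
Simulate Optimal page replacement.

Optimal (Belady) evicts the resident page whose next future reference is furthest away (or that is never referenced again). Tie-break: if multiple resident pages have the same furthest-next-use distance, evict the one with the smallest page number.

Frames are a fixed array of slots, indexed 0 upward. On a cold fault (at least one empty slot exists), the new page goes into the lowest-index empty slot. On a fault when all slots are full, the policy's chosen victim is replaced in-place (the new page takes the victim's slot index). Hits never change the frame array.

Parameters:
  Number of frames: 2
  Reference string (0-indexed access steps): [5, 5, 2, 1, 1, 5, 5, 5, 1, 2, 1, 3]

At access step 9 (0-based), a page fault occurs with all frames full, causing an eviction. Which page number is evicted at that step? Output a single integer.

Answer: 5

Derivation:
Step 0: ref 5 -> FAULT, frames=[5,-]
Step 1: ref 5 -> HIT, frames=[5,-]
Step 2: ref 2 -> FAULT, frames=[5,2]
Step 3: ref 1 -> FAULT, evict 2, frames=[5,1]
Step 4: ref 1 -> HIT, frames=[5,1]
Step 5: ref 5 -> HIT, frames=[5,1]
Step 6: ref 5 -> HIT, frames=[5,1]
Step 7: ref 5 -> HIT, frames=[5,1]
Step 8: ref 1 -> HIT, frames=[5,1]
Step 9: ref 2 -> FAULT, evict 5, frames=[2,1]
At step 9: evicted page 5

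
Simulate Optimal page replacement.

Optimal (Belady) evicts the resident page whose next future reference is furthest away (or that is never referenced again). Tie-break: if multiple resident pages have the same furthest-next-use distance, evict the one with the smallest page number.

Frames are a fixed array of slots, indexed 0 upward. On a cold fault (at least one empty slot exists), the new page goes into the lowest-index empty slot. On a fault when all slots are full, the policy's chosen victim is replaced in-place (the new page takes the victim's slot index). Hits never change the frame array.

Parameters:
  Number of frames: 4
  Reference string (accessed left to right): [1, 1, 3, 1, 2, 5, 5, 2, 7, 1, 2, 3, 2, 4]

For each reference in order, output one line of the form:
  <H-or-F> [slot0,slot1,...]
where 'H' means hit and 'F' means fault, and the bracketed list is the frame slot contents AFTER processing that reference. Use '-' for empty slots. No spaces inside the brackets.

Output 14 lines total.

F [1,-,-,-]
H [1,-,-,-]
F [1,3,-,-]
H [1,3,-,-]
F [1,3,2,-]
F [1,3,2,5]
H [1,3,2,5]
H [1,3,2,5]
F [1,3,2,7]
H [1,3,2,7]
H [1,3,2,7]
H [1,3,2,7]
H [1,3,2,7]
F [4,3,2,7]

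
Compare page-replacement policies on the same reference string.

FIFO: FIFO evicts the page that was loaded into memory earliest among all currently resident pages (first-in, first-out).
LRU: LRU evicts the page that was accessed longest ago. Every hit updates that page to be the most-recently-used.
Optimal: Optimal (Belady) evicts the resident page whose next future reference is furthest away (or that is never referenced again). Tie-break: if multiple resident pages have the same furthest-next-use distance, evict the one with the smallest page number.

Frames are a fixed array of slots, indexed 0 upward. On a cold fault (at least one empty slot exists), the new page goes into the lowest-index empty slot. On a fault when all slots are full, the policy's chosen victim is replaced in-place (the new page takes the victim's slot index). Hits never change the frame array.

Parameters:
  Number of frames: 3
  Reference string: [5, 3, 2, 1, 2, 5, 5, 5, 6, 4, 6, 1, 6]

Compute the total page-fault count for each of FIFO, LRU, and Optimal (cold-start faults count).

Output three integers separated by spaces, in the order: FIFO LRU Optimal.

--- FIFO ---
  step 0: ref 5 -> FAULT, frames=[5,-,-] (faults so far: 1)
  step 1: ref 3 -> FAULT, frames=[5,3,-] (faults so far: 2)
  step 2: ref 2 -> FAULT, frames=[5,3,2] (faults so far: 3)
  step 3: ref 1 -> FAULT, evict 5, frames=[1,3,2] (faults so far: 4)
  step 4: ref 2 -> HIT, frames=[1,3,2] (faults so far: 4)
  step 5: ref 5 -> FAULT, evict 3, frames=[1,5,2] (faults so far: 5)
  step 6: ref 5 -> HIT, frames=[1,5,2] (faults so far: 5)
  step 7: ref 5 -> HIT, frames=[1,5,2] (faults so far: 5)
  step 8: ref 6 -> FAULT, evict 2, frames=[1,5,6] (faults so far: 6)
  step 9: ref 4 -> FAULT, evict 1, frames=[4,5,6] (faults so far: 7)
  step 10: ref 6 -> HIT, frames=[4,5,6] (faults so far: 7)
  step 11: ref 1 -> FAULT, evict 5, frames=[4,1,6] (faults so far: 8)
  step 12: ref 6 -> HIT, frames=[4,1,6] (faults so far: 8)
  FIFO total faults: 8
--- LRU ---
  step 0: ref 5 -> FAULT, frames=[5,-,-] (faults so far: 1)
  step 1: ref 3 -> FAULT, frames=[5,3,-] (faults so far: 2)
  step 2: ref 2 -> FAULT, frames=[5,3,2] (faults so far: 3)
  step 3: ref 1 -> FAULT, evict 5, frames=[1,3,2] (faults so far: 4)
  step 4: ref 2 -> HIT, frames=[1,3,2] (faults so far: 4)
  step 5: ref 5 -> FAULT, evict 3, frames=[1,5,2] (faults so far: 5)
  step 6: ref 5 -> HIT, frames=[1,5,2] (faults so far: 5)
  step 7: ref 5 -> HIT, frames=[1,5,2] (faults so far: 5)
  step 8: ref 6 -> FAULT, evict 1, frames=[6,5,2] (faults so far: 6)
  step 9: ref 4 -> FAULT, evict 2, frames=[6,5,4] (faults so far: 7)
  step 10: ref 6 -> HIT, frames=[6,5,4] (faults so far: 7)
  step 11: ref 1 -> FAULT, evict 5, frames=[6,1,4] (faults so far: 8)
  step 12: ref 6 -> HIT, frames=[6,1,4] (faults so far: 8)
  LRU total faults: 8
--- Optimal ---
  step 0: ref 5 -> FAULT, frames=[5,-,-] (faults so far: 1)
  step 1: ref 3 -> FAULT, frames=[5,3,-] (faults so far: 2)
  step 2: ref 2 -> FAULT, frames=[5,3,2] (faults so far: 3)
  step 3: ref 1 -> FAULT, evict 3, frames=[5,1,2] (faults so far: 4)
  step 4: ref 2 -> HIT, frames=[5,1,2] (faults so far: 4)
  step 5: ref 5 -> HIT, frames=[5,1,2] (faults so far: 4)
  step 6: ref 5 -> HIT, frames=[5,1,2] (faults so far: 4)
  step 7: ref 5 -> HIT, frames=[5,1,2] (faults so far: 4)
  step 8: ref 6 -> FAULT, evict 2, frames=[5,1,6] (faults so far: 5)
  step 9: ref 4 -> FAULT, evict 5, frames=[4,1,6] (faults so far: 6)
  step 10: ref 6 -> HIT, frames=[4,1,6] (faults so far: 6)
  step 11: ref 1 -> HIT, frames=[4,1,6] (faults so far: 6)
  step 12: ref 6 -> HIT, frames=[4,1,6] (faults so far: 6)
  Optimal total faults: 6

Answer: 8 8 6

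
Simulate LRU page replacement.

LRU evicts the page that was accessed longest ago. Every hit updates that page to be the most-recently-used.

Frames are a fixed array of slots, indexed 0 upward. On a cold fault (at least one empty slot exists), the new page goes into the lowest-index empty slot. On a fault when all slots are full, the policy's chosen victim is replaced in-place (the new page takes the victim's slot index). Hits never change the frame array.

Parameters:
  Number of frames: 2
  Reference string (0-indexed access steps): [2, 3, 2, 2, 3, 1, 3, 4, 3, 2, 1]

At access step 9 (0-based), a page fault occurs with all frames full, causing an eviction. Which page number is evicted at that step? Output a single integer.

Step 0: ref 2 -> FAULT, frames=[2,-]
Step 1: ref 3 -> FAULT, frames=[2,3]
Step 2: ref 2 -> HIT, frames=[2,3]
Step 3: ref 2 -> HIT, frames=[2,3]
Step 4: ref 3 -> HIT, frames=[2,3]
Step 5: ref 1 -> FAULT, evict 2, frames=[1,3]
Step 6: ref 3 -> HIT, frames=[1,3]
Step 7: ref 4 -> FAULT, evict 1, frames=[4,3]
Step 8: ref 3 -> HIT, frames=[4,3]
Step 9: ref 2 -> FAULT, evict 4, frames=[2,3]
At step 9: evicted page 4

Answer: 4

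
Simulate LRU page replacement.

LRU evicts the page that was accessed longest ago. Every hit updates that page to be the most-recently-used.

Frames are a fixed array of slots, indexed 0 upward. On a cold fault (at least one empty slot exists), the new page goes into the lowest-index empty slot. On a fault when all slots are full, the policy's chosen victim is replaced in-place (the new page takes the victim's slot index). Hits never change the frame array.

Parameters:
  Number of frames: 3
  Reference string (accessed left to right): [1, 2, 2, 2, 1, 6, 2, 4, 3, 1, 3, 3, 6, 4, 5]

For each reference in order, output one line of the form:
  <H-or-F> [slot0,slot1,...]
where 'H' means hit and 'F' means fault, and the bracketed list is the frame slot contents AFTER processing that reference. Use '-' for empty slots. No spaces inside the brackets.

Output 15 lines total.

F [1,-,-]
F [1,2,-]
H [1,2,-]
H [1,2,-]
H [1,2,-]
F [1,2,6]
H [1,2,6]
F [4,2,6]
F [4,2,3]
F [4,1,3]
H [4,1,3]
H [4,1,3]
F [6,1,3]
F [6,4,3]
F [6,4,5]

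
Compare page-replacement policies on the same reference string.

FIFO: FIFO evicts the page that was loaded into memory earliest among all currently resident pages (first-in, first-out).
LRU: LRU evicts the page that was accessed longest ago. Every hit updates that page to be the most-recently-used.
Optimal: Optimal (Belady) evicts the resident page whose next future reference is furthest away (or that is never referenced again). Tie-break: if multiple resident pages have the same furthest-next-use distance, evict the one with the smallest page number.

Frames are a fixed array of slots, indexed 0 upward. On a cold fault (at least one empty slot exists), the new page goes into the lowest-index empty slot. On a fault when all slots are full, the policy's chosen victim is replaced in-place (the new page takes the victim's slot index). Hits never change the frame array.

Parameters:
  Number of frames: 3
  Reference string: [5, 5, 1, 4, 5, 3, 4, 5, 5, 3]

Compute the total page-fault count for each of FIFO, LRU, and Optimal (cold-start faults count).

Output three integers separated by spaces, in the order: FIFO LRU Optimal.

--- FIFO ---
  step 0: ref 5 -> FAULT, frames=[5,-,-] (faults so far: 1)
  step 1: ref 5 -> HIT, frames=[5,-,-] (faults so far: 1)
  step 2: ref 1 -> FAULT, frames=[5,1,-] (faults so far: 2)
  step 3: ref 4 -> FAULT, frames=[5,1,4] (faults so far: 3)
  step 4: ref 5 -> HIT, frames=[5,1,4] (faults so far: 3)
  step 5: ref 3 -> FAULT, evict 5, frames=[3,1,4] (faults so far: 4)
  step 6: ref 4 -> HIT, frames=[3,1,4] (faults so far: 4)
  step 7: ref 5 -> FAULT, evict 1, frames=[3,5,4] (faults so far: 5)
  step 8: ref 5 -> HIT, frames=[3,5,4] (faults so far: 5)
  step 9: ref 3 -> HIT, frames=[3,5,4] (faults so far: 5)
  FIFO total faults: 5
--- LRU ---
  step 0: ref 5 -> FAULT, frames=[5,-,-] (faults so far: 1)
  step 1: ref 5 -> HIT, frames=[5,-,-] (faults so far: 1)
  step 2: ref 1 -> FAULT, frames=[5,1,-] (faults so far: 2)
  step 3: ref 4 -> FAULT, frames=[5,1,4] (faults so far: 3)
  step 4: ref 5 -> HIT, frames=[5,1,4] (faults so far: 3)
  step 5: ref 3 -> FAULT, evict 1, frames=[5,3,4] (faults so far: 4)
  step 6: ref 4 -> HIT, frames=[5,3,4] (faults so far: 4)
  step 7: ref 5 -> HIT, frames=[5,3,4] (faults so far: 4)
  step 8: ref 5 -> HIT, frames=[5,3,4] (faults so far: 4)
  step 9: ref 3 -> HIT, frames=[5,3,4] (faults so far: 4)
  LRU total faults: 4
--- Optimal ---
  step 0: ref 5 -> FAULT, frames=[5,-,-] (faults so far: 1)
  step 1: ref 5 -> HIT, frames=[5,-,-] (faults so far: 1)
  step 2: ref 1 -> FAULT, frames=[5,1,-] (faults so far: 2)
  step 3: ref 4 -> FAULT, frames=[5,1,4] (faults so far: 3)
  step 4: ref 5 -> HIT, frames=[5,1,4] (faults so far: 3)
  step 5: ref 3 -> FAULT, evict 1, frames=[5,3,4] (faults so far: 4)
  step 6: ref 4 -> HIT, frames=[5,3,4] (faults so far: 4)
  step 7: ref 5 -> HIT, frames=[5,3,4] (faults so far: 4)
  step 8: ref 5 -> HIT, frames=[5,3,4] (faults so far: 4)
  step 9: ref 3 -> HIT, frames=[5,3,4] (faults so far: 4)
  Optimal total faults: 4

Answer: 5 4 4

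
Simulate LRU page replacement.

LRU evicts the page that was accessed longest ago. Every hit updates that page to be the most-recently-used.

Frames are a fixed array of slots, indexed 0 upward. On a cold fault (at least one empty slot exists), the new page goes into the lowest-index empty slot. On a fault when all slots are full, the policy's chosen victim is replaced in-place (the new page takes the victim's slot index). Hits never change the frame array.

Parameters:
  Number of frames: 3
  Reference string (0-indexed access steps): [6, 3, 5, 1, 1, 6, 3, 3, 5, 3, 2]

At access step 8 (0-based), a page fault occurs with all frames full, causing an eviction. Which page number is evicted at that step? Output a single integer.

Step 0: ref 6 -> FAULT, frames=[6,-,-]
Step 1: ref 3 -> FAULT, frames=[6,3,-]
Step 2: ref 5 -> FAULT, frames=[6,3,5]
Step 3: ref 1 -> FAULT, evict 6, frames=[1,3,5]
Step 4: ref 1 -> HIT, frames=[1,3,5]
Step 5: ref 6 -> FAULT, evict 3, frames=[1,6,5]
Step 6: ref 3 -> FAULT, evict 5, frames=[1,6,3]
Step 7: ref 3 -> HIT, frames=[1,6,3]
Step 8: ref 5 -> FAULT, evict 1, frames=[5,6,3]
At step 8: evicted page 1

Answer: 1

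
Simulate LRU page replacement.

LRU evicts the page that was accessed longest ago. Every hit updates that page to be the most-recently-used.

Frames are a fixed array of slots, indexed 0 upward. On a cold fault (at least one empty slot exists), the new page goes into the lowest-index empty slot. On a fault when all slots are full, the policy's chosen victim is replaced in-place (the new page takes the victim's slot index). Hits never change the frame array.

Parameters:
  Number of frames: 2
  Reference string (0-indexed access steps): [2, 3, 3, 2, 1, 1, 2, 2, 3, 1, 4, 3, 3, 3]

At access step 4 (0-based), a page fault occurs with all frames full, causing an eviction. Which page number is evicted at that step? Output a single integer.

Answer: 3

Derivation:
Step 0: ref 2 -> FAULT, frames=[2,-]
Step 1: ref 3 -> FAULT, frames=[2,3]
Step 2: ref 3 -> HIT, frames=[2,3]
Step 3: ref 2 -> HIT, frames=[2,3]
Step 4: ref 1 -> FAULT, evict 3, frames=[2,1]
At step 4: evicted page 3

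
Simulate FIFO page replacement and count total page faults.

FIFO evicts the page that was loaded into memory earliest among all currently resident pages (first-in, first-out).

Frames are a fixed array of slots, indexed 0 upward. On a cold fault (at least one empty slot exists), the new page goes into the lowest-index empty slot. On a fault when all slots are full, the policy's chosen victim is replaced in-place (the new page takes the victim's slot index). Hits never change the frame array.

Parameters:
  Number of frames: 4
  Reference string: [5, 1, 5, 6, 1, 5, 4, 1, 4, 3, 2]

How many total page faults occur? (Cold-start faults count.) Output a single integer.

Step 0: ref 5 → FAULT, frames=[5,-,-,-]
Step 1: ref 1 → FAULT, frames=[5,1,-,-]
Step 2: ref 5 → HIT, frames=[5,1,-,-]
Step 3: ref 6 → FAULT, frames=[5,1,6,-]
Step 4: ref 1 → HIT, frames=[5,1,6,-]
Step 5: ref 5 → HIT, frames=[5,1,6,-]
Step 6: ref 4 → FAULT, frames=[5,1,6,4]
Step 7: ref 1 → HIT, frames=[5,1,6,4]
Step 8: ref 4 → HIT, frames=[5,1,6,4]
Step 9: ref 3 → FAULT (evict 5), frames=[3,1,6,4]
Step 10: ref 2 → FAULT (evict 1), frames=[3,2,6,4]
Total faults: 6

Answer: 6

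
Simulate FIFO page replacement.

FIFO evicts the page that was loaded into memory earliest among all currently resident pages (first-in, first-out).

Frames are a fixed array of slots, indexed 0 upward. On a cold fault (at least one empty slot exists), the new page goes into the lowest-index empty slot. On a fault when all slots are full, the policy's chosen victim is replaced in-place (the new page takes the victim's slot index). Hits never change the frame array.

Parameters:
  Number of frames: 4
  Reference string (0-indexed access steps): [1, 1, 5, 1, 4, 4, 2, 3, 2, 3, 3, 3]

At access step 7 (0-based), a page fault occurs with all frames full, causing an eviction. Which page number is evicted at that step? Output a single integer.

Step 0: ref 1 -> FAULT, frames=[1,-,-,-]
Step 1: ref 1 -> HIT, frames=[1,-,-,-]
Step 2: ref 5 -> FAULT, frames=[1,5,-,-]
Step 3: ref 1 -> HIT, frames=[1,5,-,-]
Step 4: ref 4 -> FAULT, frames=[1,5,4,-]
Step 5: ref 4 -> HIT, frames=[1,5,4,-]
Step 6: ref 2 -> FAULT, frames=[1,5,4,2]
Step 7: ref 3 -> FAULT, evict 1, frames=[3,5,4,2]
At step 7: evicted page 1

Answer: 1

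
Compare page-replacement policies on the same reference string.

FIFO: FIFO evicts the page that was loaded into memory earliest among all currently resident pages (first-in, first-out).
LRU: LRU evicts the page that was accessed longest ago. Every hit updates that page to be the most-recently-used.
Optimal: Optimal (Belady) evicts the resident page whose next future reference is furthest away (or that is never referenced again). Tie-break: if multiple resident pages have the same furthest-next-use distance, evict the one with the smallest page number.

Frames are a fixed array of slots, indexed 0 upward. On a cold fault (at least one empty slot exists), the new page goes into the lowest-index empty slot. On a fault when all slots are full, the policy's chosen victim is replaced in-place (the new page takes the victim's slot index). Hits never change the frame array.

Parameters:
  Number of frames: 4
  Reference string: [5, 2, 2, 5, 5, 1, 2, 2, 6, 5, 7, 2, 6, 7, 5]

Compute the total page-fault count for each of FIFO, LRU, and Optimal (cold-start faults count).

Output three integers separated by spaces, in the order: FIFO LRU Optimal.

--- FIFO ---
  step 0: ref 5 -> FAULT, frames=[5,-,-,-] (faults so far: 1)
  step 1: ref 2 -> FAULT, frames=[5,2,-,-] (faults so far: 2)
  step 2: ref 2 -> HIT, frames=[5,2,-,-] (faults so far: 2)
  step 3: ref 5 -> HIT, frames=[5,2,-,-] (faults so far: 2)
  step 4: ref 5 -> HIT, frames=[5,2,-,-] (faults so far: 2)
  step 5: ref 1 -> FAULT, frames=[5,2,1,-] (faults so far: 3)
  step 6: ref 2 -> HIT, frames=[5,2,1,-] (faults so far: 3)
  step 7: ref 2 -> HIT, frames=[5,2,1,-] (faults so far: 3)
  step 8: ref 6 -> FAULT, frames=[5,2,1,6] (faults so far: 4)
  step 9: ref 5 -> HIT, frames=[5,2,1,6] (faults so far: 4)
  step 10: ref 7 -> FAULT, evict 5, frames=[7,2,1,6] (faults so far: 5)
  step 11: ref 2 -> HIT, frames=[7,2,1,6] (faults so far: 5)
  step 12: ref 6 -> HIT, frames=[7,2,1,6] (faults so far: 5)
  step 13: ref 7 -> HIT, frames=[7,2,1,6] (faults so far: 5)
  step 14: ref 5 -> FAULT, evict 2, frames=[7,5,1,6] (faults so far: 6)
  FIFO total faults: 6
--- LRU ---
  step 0: ref 5 -> FAULT, frames=[5,-,-,-] (faults so far: 1)
  step 1: ref 2 -> FAULT, frames=[5,2,-,-] (faults so far: 2)
  step 2: ref 2 -> HIT, frames=[5,2,-,-] (faults so far: 2)
  step 3: ref 5 -> HIT, frames=[5,2,-,-] (faults so far: 2)
  step 4: ref 5 -> HIT, frames=[5,2,-,-] (faults so far: 2)
  step 5: ref 1 -> FAULT, frames=[5,2,1,-] (faults so far: 3)
  step 6: ref 2 -> HIT, frames=[5,2,1,-] (faults so far: 3)
  step 7: ref 2 -> HIT, frames=[5,2,1,-] (faults so far: 3)
  step 8: ref 6 -> FAULT, frames=[5,2,1,6] (faults so far: 4)
  step 9: ref 5 -> HIT, frames=[5,2,1,6] (faults so far: 4)
  step 10: ref 7 -> FAULT, evict 1, frames=[5,2,7,6] (faults so far: 5)
  step 11: ref 2 -> HIT, frames=[5,2,7,6] (faults so far: 5)
  step 12: ref 6 -> HIT, frames=[5,2,7,6] (faults so far: 5)
  step 13: ref 7 -> HIT, frames=[5,2,7,6] (faults so far: 5)
  step 14: ref 5 -> HIT, frames=[5,2,7,6] (faults so far: 5)
  LRU total faults: 5
--- Optimal ---
  step 0: ref 5 -> FAULT, frames=[5,-,-,-] (faults so far: 1)
  step 1: ref 2 -> FAULT, frames=[5,2,-,-] (faults so far: 2)
  step 2: ref 2 -> HIT, frames=[5,2,-,-] (faults so far: 2)
  step 3: ref 5 -> HIT, frames=[5,2,-,-] (faults so far: 2)
  step 4: ref 5 -> HIT, frames=[5,2,-,-] (faults so far: 2)
  step 5: ref 1 -> FAULT, frames=[5,2,1,-] (faults so far: 3)
  step 6: ref 2 -> HIT, frames=[5,2,1,-] (faults so far: 3)
  step 7: ref 2 -> HIT, frames=[5,2,1,-] (faults so far: 3)
  step 8: ref 6 -> FAULT, frames=[5,2,1,6] (faults so far: 4)
  step 9: ref 5 -> HIT, frames=[5,2,1,6] (faults so far: 4)
  step 10: ref 7 -> FAULT, evict 1, frames=[5,2,7,6] (faults so far: 5)
  step 11: ref 2 -> HIT, frames=[5,2,7,6] (faults so far: 5)
  step 12: ref 6 -> HIT, frames=[5,2,7,6] (faults so far: 5)
  step 13: ref 7 -> HIT, frames=[5,2,7,6] (faults so far: 5)
  step 14: ref 5 -> HIT, frames=[5,2,7,6] (faults so far: 5)
  Optimal total faults: 5

Answer: 6 5 5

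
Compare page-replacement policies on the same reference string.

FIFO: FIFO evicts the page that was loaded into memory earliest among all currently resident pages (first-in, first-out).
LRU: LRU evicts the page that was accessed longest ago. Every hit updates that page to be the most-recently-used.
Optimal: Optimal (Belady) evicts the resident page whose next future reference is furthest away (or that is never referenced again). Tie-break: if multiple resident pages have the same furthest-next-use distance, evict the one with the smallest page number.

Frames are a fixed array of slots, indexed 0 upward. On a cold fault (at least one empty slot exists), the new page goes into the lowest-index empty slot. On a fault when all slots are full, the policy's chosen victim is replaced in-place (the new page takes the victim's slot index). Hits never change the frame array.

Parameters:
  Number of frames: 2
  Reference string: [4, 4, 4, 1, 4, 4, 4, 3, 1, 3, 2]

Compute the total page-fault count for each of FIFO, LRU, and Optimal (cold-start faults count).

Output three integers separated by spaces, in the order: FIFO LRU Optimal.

--- FIFO ---
  step 0: ref 4 -> FAULT, frames=[4,-] (faults so far: 1)
  step 1: ref 4 -> HIT, frames=[4,-] (faults so far: 1)
  step 2: ref 4 -> HIT, frames=[4,-] (faults so far: 1)
  step 3: ref 1 -> FAULT, frames=[4,1] (faults so far: 2)
  step 4: ref 4 -> HIT, frames=[4,1] (faults so far: 2)
  step 5: ref 4 -> HIT, frames=[4,1] (faults so far: 2)
  step 6: ref 4 -> HIT, frames=[4,1] (faults so far: 2)
  step 7: ref 3 -> FAULT, evict 4, frames=[3,1] (faults so far: 3)
  step 8: ref 1 -> HIT, frames=[3,1] (faults so far: 3)
  step 9: ref 3 -> HIT, frames=[3,1] (faults so far: 3)
  step 10: ref 2 -> FAULT, evict 1, frames=[3,2] (faults so far: 4)
  FIFO total faults: 4
--- LRU ---
  step 0: ref 4 -> FAULT, frames=[4,-] (faults so far: 1)
  step 1: ref 4 -> HIT, frames=[4,-] (faults so far: 1)
  step 2: ref 4 -> HIT, frames=[4,-] (faults so far: 1)
  step 3: ref 1 -> FAULT, frames=[4,1] (faults so far: 2)
  step 4: ref 4 -> HIT, frames=[4,1] (faults so far: 2)
  step 5: ref 4 -> HIT, frames=[4,1] (faults so far: 2)
  step 6: ref 4 -> HIT, frames=[4,1] (faults so far: 2)
  step 7: ref 3 -> FAULT, evict 1, frames=[4,3] (faults so far: 3)
  step 8: ref 1 -> FAULT, evict 4, frames=[1,3] (faults so far: 4)
  step 9: ref 3 -> HIT, frames=[1,3] (faults so far: 4)
  step 10: ref 2 -> FAULT, evict 1, frames=[2,3] (faults so far: 5)
  LRU total faults: 5
--- Optimal ---
  step 0: ref 4 -> FAULT, frames=[4,-] (faults so far: 1)
  step 1: ref 4 -> HIT, frames=[4,-] (faults so far: 1)
  step 2: ref 4 -> HIT, frames=[4,-] (faults so far: 1)
  step 3: ref 1 -> FAULT, frames=[4,1] (faults so far: 2)
  step 4: ref 4 -> HIT, frames=[4,1] (faults so far: 2)
  step 5: ref 4 -> HIT, frames=[4,1] (faults so far: 2)
  step 6: ref 4 -> HIT, frames=[4,1] (faults so far: 2)
  step 7: ref 3 -> FAULT, evict 4, frames=[3,1] (faults so far: 3)
  step 8: ref 1 -> HIT, frames=[3,1] (faults so far: 3)
  step 9: ref 3 -> HIT, frames=[3,1] (faults so far: 3)
  step 10: ref 2 -> FAULT, evict 1, frames=[3,2] (faults so far: 4)
  Optimal total faults: 4

Answer: 4 5 4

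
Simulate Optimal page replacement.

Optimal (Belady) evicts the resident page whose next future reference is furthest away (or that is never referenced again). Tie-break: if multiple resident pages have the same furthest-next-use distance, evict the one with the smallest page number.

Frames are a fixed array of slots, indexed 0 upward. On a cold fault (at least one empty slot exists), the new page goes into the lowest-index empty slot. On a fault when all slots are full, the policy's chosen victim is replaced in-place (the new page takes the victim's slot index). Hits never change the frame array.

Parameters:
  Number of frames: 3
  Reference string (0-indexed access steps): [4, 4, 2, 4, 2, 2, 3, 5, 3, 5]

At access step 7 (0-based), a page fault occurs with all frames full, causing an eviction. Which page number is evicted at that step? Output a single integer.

Step 0: ref 4 -> FAULT, frames=[4,-,-]
Step 1: ref 4 -> HIT, frames=[4,-,-]
Step 2: ref 2 -> FAULT, frames=[4,2,-]
Step 3: ref 4 -> HIT, frames=[4,2,-]
Step 4: ref 2 -> HIT, frames=[4,2,-]
Step 5: ref 2 -> HIT, frames=[4,2,-]
Step 6: ref 3 -> FAULT, frames=[4,2,3]
Step 7: ref 5 -> FAULT, evict 2, frames=[4,5,3]
At step 7: evicted page 2

Answer: 2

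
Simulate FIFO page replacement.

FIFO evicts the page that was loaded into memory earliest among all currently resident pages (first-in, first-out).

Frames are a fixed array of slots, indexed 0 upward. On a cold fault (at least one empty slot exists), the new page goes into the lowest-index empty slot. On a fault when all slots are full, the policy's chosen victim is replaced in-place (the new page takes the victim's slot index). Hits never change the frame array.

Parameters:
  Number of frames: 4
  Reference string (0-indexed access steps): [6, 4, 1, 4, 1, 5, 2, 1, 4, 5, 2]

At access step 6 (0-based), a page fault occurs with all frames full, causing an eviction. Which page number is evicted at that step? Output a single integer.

Step 0: ref 6 -> FAULT, frames=[6,-,-,-]
Step 1: ref 4 -> FAULT, frames=[6,4,-,-]
Step 2: ref 1 -> FAULT, frames=[6,4,1,-]
Step 3: ref 4 -> HIT, frames=[6,4,1,-]
Step 4: ref 1 -> HIT, frames=[6,4,1,-]
Step 5: ref 5 -> FAULT, frames=[6,4,1,5]
Step 6: ref 2 -> FAULT, evict 6, frames=[2,4,1,5]
At step 6: evicted page 6

Answer: 6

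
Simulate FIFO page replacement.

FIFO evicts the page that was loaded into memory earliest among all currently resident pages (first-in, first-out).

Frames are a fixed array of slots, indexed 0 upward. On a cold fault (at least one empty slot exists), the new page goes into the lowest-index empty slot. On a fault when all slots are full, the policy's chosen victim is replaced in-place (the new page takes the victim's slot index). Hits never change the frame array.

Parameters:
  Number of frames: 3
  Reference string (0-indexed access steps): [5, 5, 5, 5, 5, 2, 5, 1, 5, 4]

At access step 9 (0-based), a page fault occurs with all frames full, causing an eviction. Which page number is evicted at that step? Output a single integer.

Step 0: ref 5 -> FAULT, frames=[5,-,-]
Step 1: ref 5 -> HIT, frames=[5,-,-]
Step 2: ref 5 -> HIT, frames=[5,-,-]
Step 3: ref 5 -> HIT, frames=[5,-,-]
Step 4: ref 5 -> HIT, frames=[5,-,-]
Step 5: ref 2 -> FAULT, frames=[5,2,-]
Step 6: ref 5 -> HIT, frames=[5,2,-]
Step 7: ref 1 -> FAULT, frames=[5,2,1]
Step 8: ref 5 -> HIT, frames=[5,2,1]
Step 9: ref 4 -> FAULT, evict 5, frames=[4,2,1]
At step 9: evicted page 5

Answer: 5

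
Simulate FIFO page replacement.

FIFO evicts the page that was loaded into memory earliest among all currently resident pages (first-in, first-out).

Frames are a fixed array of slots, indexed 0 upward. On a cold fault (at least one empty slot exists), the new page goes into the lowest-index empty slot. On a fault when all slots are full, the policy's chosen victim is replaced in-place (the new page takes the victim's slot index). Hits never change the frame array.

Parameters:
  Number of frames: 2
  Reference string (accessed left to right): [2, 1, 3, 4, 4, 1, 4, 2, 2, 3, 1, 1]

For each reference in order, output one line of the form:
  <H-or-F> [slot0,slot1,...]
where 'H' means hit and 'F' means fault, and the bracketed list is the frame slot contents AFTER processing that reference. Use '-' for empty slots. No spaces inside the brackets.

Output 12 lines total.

F [2,-]
F [2,1]
F [3,1]
F [3,4]
H [3,4]
F [1,4]
H [1,4]
F [1,2]
H [1,2]
F [3,2]
F [3,1]
H [3,1]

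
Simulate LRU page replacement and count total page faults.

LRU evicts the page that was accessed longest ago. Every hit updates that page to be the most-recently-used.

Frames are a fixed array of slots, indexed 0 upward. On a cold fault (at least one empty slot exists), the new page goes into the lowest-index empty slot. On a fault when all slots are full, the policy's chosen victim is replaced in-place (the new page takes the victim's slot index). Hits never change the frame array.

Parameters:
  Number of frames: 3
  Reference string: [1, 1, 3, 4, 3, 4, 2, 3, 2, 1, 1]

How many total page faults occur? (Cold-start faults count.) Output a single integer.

Answer: 5

Derivation:
Step 0: ref 1 → FAULT, frames=[1,-,-]
Step 1: ref 1 → HIT, frames=[1,-,-]
Step 2: ref 3 → FAULT, frames=[1,3,-]
Step 3: ref 4 → FAULT, frames=[1,3,4]
Step 4: ref 3 → HIT, frames=[1,3,4]
Step 5: ref 4 → HIT, frames=[1,3,4]
Step 6: ref 2 → FAULT (evict 1), frames=[2,3,4]
Step 7: ref 3 → HIT, frames=[2,3,4]
Step 8: ref 2 → HIT, frames=[2,3,4]
Step 9: ref 1 → FAULT (evict 4), frames=[2,3,1]
Step 10: ref 1 → HIT, frames=[2,3,1]
Total faults: 5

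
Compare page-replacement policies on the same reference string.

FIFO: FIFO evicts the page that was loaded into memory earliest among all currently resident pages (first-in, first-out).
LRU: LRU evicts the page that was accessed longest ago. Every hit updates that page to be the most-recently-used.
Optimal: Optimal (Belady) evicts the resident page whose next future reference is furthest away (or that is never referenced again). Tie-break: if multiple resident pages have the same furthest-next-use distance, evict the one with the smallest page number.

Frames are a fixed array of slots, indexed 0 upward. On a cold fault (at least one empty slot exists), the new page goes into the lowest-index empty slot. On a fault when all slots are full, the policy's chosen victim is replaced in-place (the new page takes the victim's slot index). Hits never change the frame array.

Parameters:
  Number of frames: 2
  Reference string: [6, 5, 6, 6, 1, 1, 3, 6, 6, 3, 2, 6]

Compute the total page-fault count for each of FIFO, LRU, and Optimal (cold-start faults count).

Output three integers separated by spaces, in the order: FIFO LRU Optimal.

Answer: 6 7 5

Derivation:
--- FIFO ---
  step 0: ref 6 -> FAULT, frames=[6,-] (faults so far: 1)
  step 1: ref 5 -> FAULT, frames=[6,5] (faults so far: 2)
  step 2: ref 6 -> HIT, frames=[6,5] (faults so far: 2)
  step 3: ref 6 -> HIT, frames=[6,5] (faults so far: 2)
  step 4: ref 1 -> FAULT, evict 6, frames=[1,5] (faults so far: 3)
  step 5: ref 1 -> HIT, frames=[1,5] (faults so far: 3)
  step 6: ref 3 -> FAULT, evict 5, frames=[1,3] (faults so far: 4)
  step 7: ref 6 -> FAULT, evict 1, frames=[6,3] (faults so far: 5)
  step 8: ref 6 -> HIT, frames=[6,3] (faults so far: 5)
  step 9: ref 3 -> HIT, frames=[6,3] (faults so far: 5)
  step 10: ref 2 -> FAULT, evict 3, frames=[6,2] (faults so far: 6)
  step 11: ref 6 -> HIT, frames=[6,2] (faults so far: 6)
  FIFO total faults: 6
--- LRU ---
  step 0: ref 6 -> FAULT, frames=[6,-] (faults so far: 1)
  step 1: ref 5 -> FAULT, frames=[6,5] (faults so far: 2)
  step 2: ref 6 -> HIT, frames=[6,5] (faults so far: 2)
  step 3: ref 6 -> HIT, frames=[6,5] (faults so far: 2)
  step 4: ref 1 -> FAULT, evict 5, frames=[6,1] (faults so far: 3)
  step 5: ref 1 -> HIT, frames=[6,1] (faults so far: 3)
  step 6: ref 3 -> FAULT, evict 6, frames=[3,1] (faults so far: 4)
  step 7: ref 6 -> FAULT, evict 1, frames=[3,6] (faults so far: 5)
  step 8: ref 6 -> HIT, frames=[3,6] (faults so far: 5)
  step 9: ref 3 -> HIT, frames=[3,6] (faults so far: 5)
  step 10: ref 2 -> FAULT, evict 6, frames=[3,2] (faults so far: 6)
  step 11: ref 6 -> FAULT, evict 3, frames=[6,2] (faults so far: 7)
  LRU total faults: 7
--- Optimal ---
  step 0: ref 6 -> FAULT, frames=[6,-] (faults so far: 1)
  step 1: ref 5 -> FAULT, frames=[6,5] (faults so far: 2)
  step 2: ref 6 -> HIT, frames=[6,5] (faults so far: 2)
  step 3: ref 6 -> HIT, frames=[6,5] (faults so far: 2)
  step 4: ref 1 -> FAULT, evict 5, frames=[6,1] (faults so far: 3)
  step 5: ref 1 -> HIT, frames=[6,1] (faults so far: 3)
  step 6: ref 3 -> FAULT, evict 1, frames=[6,3] (faults so far: 4)
  step 7: ref 6 -> HIT, frames=[6,3] (faults so far: 4)
  step 8: ref 6 -> HIT, frames=[6,3] (faults so far: 4)
  step 9: ref 3 -> HIT, frames=[6,3] (faults so far: 4)
  step 10: ref 2 -> FAULT, evict 3, frames=[6,2] (faults so far: 5)
  step 11: ref 6 -> HIT, frames=[6,2] (faults so far: 5)
  Optimal total faults: 5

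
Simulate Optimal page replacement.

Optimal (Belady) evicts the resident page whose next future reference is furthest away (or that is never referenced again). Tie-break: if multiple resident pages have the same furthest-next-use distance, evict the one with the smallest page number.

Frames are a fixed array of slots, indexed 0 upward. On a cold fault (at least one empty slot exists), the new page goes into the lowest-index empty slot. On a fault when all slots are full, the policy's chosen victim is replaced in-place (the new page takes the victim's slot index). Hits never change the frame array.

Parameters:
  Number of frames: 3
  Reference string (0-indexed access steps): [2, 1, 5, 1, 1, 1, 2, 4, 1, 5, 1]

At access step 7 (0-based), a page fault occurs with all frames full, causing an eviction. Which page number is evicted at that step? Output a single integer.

Answer: 2

Derivation:
Step 0: ref 2 -> FAULT, frames=[2,-,-]
Step 1: ref 1 -> FAULT, frames=[2,1,-]
Step 2: ref 5 -> FAULT, frames=[2,1,5]
Step 3: ref 1 -> HIT, frames=[2,1,5]
Step 4: ref 1 -> HIT, frames=[2,1,5]
Step 5: ref 1 -> HIT, frames=[2,1,5]
Step 6: ref 2 -> HIT, frames=[2,1,5]
Step 7: ref 4 -> FAULT, evict 2, frames=[4,1,5]
At step 7: evicted page 2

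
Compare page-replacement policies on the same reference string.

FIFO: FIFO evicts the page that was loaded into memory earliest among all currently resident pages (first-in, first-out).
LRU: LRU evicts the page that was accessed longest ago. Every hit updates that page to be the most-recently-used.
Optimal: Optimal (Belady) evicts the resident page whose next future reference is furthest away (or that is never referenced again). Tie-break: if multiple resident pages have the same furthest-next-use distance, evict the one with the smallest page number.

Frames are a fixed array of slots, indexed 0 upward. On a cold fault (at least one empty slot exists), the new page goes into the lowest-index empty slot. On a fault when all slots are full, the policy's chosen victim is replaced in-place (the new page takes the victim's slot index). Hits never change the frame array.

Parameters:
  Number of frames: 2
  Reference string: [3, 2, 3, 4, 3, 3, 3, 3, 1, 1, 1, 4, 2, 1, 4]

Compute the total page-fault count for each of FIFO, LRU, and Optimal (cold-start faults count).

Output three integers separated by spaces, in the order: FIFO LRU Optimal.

Answer: 9 8 6

Derivation:
--- FIFO ---
  step 0: ref 3 -> FAULT, frames=[3,-] (faults so far: 1)
  step 1: ref 2 -> FAULT, frames=[3,2] (faults so far: 2)
  step 2: ref 3 -> HIT, frames=[3,2] (faults so far: 2)
  step 3: ref 4 -> FAULT, evict 3, frames=[4,2] (faults so far: 3)
  step 4: ref 3 -> FAULT, evict 2, frames=[4,3] (faults so far: 4)
  step 5: ref 3 -> HIT, frames=[4,3] (faults so far: 4)
  step 6: ref 3 -> HIT, frames=[4,3] (faults so far: 4)
  step 7: ref 3 -> HIT, frames=[4,3] (faults so far: 4)
  step 8: ref 1 -> FAULT, evict 4, frames=[1,3] (faults so far: 5)
  step 9: ref 1 -> HIT, frames=[1,3] (faults so far: 5)
  step 10: ref 1 -> HIT, frames=[1,3] (faults so far: 5)
  step 11: ref 4 -> FAULT, evict 3, frames=[1,4] (faults so far: 6)
  step 12: ref 2 -> FAULT, evict 1, frames=[2,4] (faults so far: 7)
  step 13: ref 1 -> FAULT, evict 4, frames=[2,1] (faults so far: 8)
  step 14: ref 4 -> FAULT, evict 2, frames=[4,1] (faults so far: 9)
  FIFO total faults: 9
--- LRU ---
  step 0: ref 3 -> FAULT, frames=[3,-] (faults so far: 1)
  step 1: ref 2 -> FAULT, frames=[3,2] (faults so far: 2)
  step 2: ref 3 -> HIT, frames=[3,2] (faults so far: 2)
  step 3: ref 4 -> FAULT, evict 2, frames=[3,4] (faults so far: 3)
  step 4: ref 3 -> HIT, frames=[3,4] (faults so far: 3)
  step 5: ref 3 -> HIT, frames=[3,4] (faults so far: 3)
  step 6: ref 3 -> HIT, frames=[3,4] (faults so far: 3)
  step 7: ref 3 -> HIT, frames=[3,4] (faults so far: 3)
  step 8: ref 1 -> FAULT, evict 4, frames=[3,1] (faults so far: 4)
  step 9: ref 1 -> HIT, frames=[3,1] (faults so far: 4)
  step 10: ref 1 -> HIT, frames=[3,1] (faults so far: 4)
  step 11: ref 4 -> FAULT, evict 3, frames=[4,1] (faults so far: 5)
  step 12: ref 2 -> FAULT, evict 1, frames=[4,2] (faults so far: 6)
  step 13: ref 1 -> FAULT, evict 4, frames=[1,2] (faults so far: 7)
  step 14: ref 4 -> FAULT, evict 2, frames=[1,4] (faults so far: 8)
  LRU total faults: 8
--- Optimal ---
  step 0: ref 3 -> FAULT, frames=[3,-] (faults so far: 1)
  step 1: ref 2 -> FAULT, frames=[3,2] (faults so far: 2)
  step 2: ref 3 -> HIT, frames=[3,2] (faults so far: 2)
  step 3: ref 4 -> FAULT, evict 2, frames=[3,4] (faults so far: 3)
  step 4: ref 3 -> HIT, frames=[3,4] (faults so far: 3)
  step 5: ref 3 -> HIT, frames=[3,4] (faults so far: 3)
  step 6: ref 3 -> HIT, frames=[3,4] (faults so far: 3)
  step 7: ref 3 -> HIT, frames=[3,4] (faults so far: 3)
  step 8: ref 1 -> FAULT, evict 3, frames=[1,4] (faults so far: 4)
  step 9: ref 1 -> HIT, frames=[1,4] (faults so far: 4)
  step 10: ref 1 -> HIT, frames=[1,4] (faults so far: 4)
  step 11: ref 4 -> HIT, frames=[1,4] (faults so far: 4)
  step 12: ref 2 -> FAULT, evict 4, frames=[1,2] (faults so far: 5)
  step 13: ref 1 -> HIT, frames=[1,2] (faults so far: 5)
  step 14: ref 4 -> FAULT, evict 1, frames=[4,2] (faults so far: 6)
  Optimal total faults: 6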